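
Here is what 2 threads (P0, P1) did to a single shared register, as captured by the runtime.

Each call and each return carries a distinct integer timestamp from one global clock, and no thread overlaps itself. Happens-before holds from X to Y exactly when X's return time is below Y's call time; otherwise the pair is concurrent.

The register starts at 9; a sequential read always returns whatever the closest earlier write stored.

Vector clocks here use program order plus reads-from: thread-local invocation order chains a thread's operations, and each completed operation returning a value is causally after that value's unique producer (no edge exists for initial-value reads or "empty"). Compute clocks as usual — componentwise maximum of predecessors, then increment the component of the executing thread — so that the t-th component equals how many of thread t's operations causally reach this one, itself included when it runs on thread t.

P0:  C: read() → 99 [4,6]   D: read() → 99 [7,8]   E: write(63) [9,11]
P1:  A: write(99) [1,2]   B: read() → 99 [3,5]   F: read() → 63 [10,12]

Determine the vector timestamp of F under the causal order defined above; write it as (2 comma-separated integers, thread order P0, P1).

(3, 3)

no predecessors for A (invoked 1): P1 increments from zero → (0, 1)
VC(B, invoked at 3): max of VC(A)=(0, 1), then +1 on thread P1 → (0, 2)
VC(C, invoked at 4): max of VC(A)=(0, 1), then +1 on thread P0 → (1, 1)
VC(D, invoked at 7): max of VC(A)=(0, 1), VC(C)=(1, 1), then +1 on thread P0 → (2, 1)
VC(E, invoked at 9): max of VC(D)=(2, 1), then +1 on thread P0 → (3, 1)
VC(F, invoked at 10): max of VC(B)=(0, 2), VC(E)=(3, 1), then +1 on thread P1 → (3, 3)
target: VC(F) = (3, 3)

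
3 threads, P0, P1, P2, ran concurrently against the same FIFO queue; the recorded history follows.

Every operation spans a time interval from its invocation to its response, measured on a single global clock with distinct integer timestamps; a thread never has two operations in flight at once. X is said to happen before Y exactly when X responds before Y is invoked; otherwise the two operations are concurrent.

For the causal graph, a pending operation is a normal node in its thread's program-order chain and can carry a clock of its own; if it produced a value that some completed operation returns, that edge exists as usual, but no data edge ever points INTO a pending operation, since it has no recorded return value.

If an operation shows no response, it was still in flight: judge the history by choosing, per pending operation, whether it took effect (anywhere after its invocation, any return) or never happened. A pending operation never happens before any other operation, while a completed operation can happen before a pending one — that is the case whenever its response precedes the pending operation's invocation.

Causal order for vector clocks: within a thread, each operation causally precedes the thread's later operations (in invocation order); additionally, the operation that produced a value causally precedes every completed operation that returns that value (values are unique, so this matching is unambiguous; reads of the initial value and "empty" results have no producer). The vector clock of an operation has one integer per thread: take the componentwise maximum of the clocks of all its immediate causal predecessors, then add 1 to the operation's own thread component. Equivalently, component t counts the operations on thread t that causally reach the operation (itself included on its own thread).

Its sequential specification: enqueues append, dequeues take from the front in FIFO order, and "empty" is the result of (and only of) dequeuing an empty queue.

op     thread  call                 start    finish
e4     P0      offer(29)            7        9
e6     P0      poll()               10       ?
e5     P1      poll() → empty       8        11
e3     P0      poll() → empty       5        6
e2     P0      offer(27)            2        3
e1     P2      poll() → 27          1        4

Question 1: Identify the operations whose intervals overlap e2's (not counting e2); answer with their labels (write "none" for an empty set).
e2 spans [2,3]; an op avoiding the whole window 2..3 is ordered, any other is concurrent
e1 [1,4]: concurrent
e3 [5,6]: after
e4 [7,9]: after
e5 [8,11]: after
e6 [10,…): after

e1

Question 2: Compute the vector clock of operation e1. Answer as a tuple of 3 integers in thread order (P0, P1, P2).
e5, invoked 8, has no incoming edges; only P1's bump applies → (0, 1, 0)
e2, invoked 2, has no incoming edges; only P0's bump applies → (1, 0, 0)
e1, invoked 1, takes VC(e2)=(1, 0, 0) under max, adds 1 for P2 → (1, 0, 1)
e3, invoked 5, takes VC(e2)=(1, 0, 0) under max, adds 1 for P0 → (2, 0, 0)
e4, invoked 7, takes VC(e3)=(2, 0, 0) under max, adds 1 for P0 → (3, 0, 0)
e6, invoked 10, takes VC(e4)=(3, 0, 0) under max, adds 1 for P0 → (4, 0, 0)
target: VC(e1) = (1, 0, 1)

(1, 0, 1)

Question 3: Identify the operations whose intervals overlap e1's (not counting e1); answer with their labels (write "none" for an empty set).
concurrent with e1 ([1,4]): every op whose interval crosses 1..4
e2 [2,3]: concurrent
e3 [5,6]: after
e4 [7,9]: after
e5 [8,11]: after
e6 [10,…): after

e2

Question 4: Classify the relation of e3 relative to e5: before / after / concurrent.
e3 spans [5,6], e5 spans [8,11]
resp(e3)=6 < inv(e5)=8

before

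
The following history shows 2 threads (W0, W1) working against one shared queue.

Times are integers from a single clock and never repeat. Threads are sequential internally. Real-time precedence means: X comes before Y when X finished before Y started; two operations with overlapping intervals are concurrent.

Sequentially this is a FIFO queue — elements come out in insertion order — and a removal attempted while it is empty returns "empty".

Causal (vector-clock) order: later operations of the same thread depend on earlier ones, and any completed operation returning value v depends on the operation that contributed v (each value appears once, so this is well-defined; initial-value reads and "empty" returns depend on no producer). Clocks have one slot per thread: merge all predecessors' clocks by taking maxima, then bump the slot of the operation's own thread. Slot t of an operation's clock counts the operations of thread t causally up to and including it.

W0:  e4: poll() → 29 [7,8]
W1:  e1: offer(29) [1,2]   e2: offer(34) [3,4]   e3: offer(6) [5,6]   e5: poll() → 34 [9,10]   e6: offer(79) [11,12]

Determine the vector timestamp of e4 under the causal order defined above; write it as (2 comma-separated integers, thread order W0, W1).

no predecessors for e1 (invoked 1): W1 increments from zero → (0, 1)
merge at e2 (invoked 3): VC(e1)=(0, 1), own-thread bump on W1 → (0, 2)
merge at e4 (invoked 7): VC(e1)=(0, 1), own-thread bump on W0 → (1, 1)
merge at e3 (invoked 5): VC(e2)=(0, 2), own-thread bump on W1 → (0, 3)
merge at e5 (invoked 9): VC(e2)=(0, 2), VC(e3)=(0, 3), own-thread bump on W1 → (0, 4)
merge at e6 (invoked 11): VC(e5)=(0, 4), own-thread bump on W1 → (0, 5)
target: VC(e4) = (1, 1)

(1, 1)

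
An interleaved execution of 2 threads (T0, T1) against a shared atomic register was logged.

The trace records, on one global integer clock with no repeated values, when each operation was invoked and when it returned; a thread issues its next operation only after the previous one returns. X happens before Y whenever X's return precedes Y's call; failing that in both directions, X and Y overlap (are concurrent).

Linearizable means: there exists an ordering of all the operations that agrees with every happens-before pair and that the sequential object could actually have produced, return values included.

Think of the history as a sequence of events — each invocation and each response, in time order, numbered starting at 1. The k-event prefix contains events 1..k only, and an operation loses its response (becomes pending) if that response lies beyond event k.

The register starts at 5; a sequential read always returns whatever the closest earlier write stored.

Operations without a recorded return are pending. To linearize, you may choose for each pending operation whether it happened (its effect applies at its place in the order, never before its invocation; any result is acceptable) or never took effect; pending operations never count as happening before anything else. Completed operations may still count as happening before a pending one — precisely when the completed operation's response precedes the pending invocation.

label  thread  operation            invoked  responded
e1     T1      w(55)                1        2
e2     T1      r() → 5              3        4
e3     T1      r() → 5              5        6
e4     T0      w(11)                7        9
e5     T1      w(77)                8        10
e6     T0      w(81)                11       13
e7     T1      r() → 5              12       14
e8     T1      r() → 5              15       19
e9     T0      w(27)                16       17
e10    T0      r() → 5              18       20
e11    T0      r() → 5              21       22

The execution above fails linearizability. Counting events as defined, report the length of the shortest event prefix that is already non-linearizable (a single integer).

4

events 1..3 are linearizable; a witness order is e1:
1. e1 w(55), leaving value 55
with event 4 included (e2 responding at time 4), all real-time-consistent orders fail
take e1, e2: step 2 already fails, because e2 r() → 5 cannot occur there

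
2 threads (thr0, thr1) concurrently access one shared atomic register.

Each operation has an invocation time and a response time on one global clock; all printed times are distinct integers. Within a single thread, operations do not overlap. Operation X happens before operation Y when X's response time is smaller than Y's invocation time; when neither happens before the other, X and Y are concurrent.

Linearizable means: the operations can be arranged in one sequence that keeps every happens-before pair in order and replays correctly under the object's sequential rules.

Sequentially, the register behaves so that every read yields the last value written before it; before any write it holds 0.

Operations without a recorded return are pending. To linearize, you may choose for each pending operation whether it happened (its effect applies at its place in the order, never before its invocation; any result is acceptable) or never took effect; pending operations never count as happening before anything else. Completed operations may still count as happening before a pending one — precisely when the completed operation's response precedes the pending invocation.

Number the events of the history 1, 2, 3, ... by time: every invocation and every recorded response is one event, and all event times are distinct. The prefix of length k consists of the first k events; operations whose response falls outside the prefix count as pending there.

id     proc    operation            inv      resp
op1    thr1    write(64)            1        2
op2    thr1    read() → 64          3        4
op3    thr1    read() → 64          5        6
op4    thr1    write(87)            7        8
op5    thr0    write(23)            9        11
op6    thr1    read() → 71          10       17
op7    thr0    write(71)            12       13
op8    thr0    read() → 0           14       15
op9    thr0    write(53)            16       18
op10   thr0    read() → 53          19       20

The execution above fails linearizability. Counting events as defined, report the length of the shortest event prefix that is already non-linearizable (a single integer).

15

one valid order for events 1..14 is op1, op2, op3, op4, op5, op6, op7:
step 1: op1 write(64) — value 64
step 2: op2 read() → 64 — value 64
step 3: op3 read() → 64 — value 64
step 4: op4 write(87) — value 87
step 5: op5 write(23) — value 23
step 6: op6 read() (pending, included) — value 23
step 7: op7 write(71) — value 71
adding event 15 (op8 responds at 15) leaves no legal real-time order
including or dropping the 1 pending operation (op6) in any combination fails
one such order, op1, op2, op3, op4, op5, op7, op8 (pending dropped), breaks at step 7 where op8 read() → 0 is illegal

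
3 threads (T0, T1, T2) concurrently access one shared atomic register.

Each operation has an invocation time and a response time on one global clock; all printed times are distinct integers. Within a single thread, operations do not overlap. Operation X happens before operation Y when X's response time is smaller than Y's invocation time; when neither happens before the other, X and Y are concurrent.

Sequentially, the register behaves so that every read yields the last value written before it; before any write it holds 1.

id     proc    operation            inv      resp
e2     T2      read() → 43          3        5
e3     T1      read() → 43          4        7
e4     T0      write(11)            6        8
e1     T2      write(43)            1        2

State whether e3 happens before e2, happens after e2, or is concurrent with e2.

concurrent

e3 spans [4,7], e2 spans [3,5]
the intervals overlap in both directions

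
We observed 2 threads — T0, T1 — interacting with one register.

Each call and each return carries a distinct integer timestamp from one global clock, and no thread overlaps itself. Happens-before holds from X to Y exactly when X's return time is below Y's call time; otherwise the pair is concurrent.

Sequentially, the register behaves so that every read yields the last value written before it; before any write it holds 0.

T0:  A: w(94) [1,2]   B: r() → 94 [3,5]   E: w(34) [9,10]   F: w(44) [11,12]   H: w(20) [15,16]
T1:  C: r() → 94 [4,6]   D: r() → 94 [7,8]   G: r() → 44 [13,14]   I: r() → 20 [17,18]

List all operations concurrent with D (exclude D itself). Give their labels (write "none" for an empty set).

none

concurrent with D ([7,8]): every op whose interval crosses 7..8
A [1,2]: before
B [3,5]: before
C [4,6]: before
E [9,10]: after
F [11,12]: after
G [13,14]: after
H [15,16]: after
I [17,18]: after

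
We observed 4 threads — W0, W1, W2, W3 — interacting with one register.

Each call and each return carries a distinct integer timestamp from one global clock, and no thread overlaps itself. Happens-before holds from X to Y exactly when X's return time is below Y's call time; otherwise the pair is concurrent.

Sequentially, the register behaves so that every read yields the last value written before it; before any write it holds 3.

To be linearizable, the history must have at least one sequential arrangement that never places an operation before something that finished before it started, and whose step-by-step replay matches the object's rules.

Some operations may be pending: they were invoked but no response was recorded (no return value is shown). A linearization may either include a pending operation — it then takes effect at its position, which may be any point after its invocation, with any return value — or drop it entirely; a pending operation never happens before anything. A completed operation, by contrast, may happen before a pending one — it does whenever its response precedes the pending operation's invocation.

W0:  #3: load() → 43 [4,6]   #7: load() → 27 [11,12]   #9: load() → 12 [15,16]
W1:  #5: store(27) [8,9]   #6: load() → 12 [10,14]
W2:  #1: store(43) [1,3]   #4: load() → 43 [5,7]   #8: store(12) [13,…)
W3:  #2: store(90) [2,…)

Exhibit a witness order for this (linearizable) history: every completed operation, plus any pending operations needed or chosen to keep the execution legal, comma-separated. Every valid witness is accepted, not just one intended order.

1. #1 store(43), leaving value 43
2. #3 load() → 43, leaving value 43
3. #4 load() → 43, leaving value 43
4. #2 store(90) (pending, included), leaving value 90
5. #5 store(27), leaving value 27
6. #7 load() → 27, leaving value 27
7. #8 store(12) (pending, included), leaving value 12
8. #6 load() → 12, leaving value 12
9. #9 load() → 12, leaving value 12

#1, #3, #4, #2, #5, #7, #8, #6, #9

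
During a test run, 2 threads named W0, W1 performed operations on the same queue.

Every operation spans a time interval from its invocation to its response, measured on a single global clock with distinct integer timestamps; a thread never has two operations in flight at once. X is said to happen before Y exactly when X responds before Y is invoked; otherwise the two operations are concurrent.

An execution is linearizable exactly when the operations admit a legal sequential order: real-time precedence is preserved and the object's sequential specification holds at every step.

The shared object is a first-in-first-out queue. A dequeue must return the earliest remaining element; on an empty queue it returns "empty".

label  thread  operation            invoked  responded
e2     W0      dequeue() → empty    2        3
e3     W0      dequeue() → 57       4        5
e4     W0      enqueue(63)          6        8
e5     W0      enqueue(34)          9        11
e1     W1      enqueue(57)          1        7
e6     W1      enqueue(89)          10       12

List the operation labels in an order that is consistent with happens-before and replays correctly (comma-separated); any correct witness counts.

e2, e1, e3, e4, e5, e6

after step 1 (e2 dequeue() → empty): queue <>
after step 2 (e1 enqueue(57)): queue <57>
after step 3 (e3 dequeue() → 57): queue <>
after step 4 (e4 enqueue(63)): queue <63>
after step 5 (e5 enqueue(34)): queue <63,34>
after step 6 (e6 enqueue(89)): queue <63,34,89>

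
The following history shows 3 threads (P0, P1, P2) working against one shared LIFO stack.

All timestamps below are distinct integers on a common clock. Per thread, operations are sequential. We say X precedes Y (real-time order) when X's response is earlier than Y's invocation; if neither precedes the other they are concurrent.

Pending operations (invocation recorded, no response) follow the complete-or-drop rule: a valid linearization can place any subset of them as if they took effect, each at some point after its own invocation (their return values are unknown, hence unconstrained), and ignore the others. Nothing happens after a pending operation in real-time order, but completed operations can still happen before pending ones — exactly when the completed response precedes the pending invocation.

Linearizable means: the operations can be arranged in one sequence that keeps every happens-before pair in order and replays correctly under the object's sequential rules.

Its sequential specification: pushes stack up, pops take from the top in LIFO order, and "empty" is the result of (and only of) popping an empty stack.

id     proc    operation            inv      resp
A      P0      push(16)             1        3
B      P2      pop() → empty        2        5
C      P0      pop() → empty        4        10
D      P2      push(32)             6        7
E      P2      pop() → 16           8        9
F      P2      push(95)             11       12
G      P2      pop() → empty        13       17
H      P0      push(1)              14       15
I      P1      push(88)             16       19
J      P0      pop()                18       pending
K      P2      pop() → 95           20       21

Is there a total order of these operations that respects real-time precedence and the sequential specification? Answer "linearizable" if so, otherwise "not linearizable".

through event 9 a valid linearization exists; event 10 (C responding at time 10) ends that
all 7 real-time-respecting orders fail — 5 completed LIFO stack operations, no legal replay
e.g. A, B, C, D, E: illegal at step 2, since B pop() → empty cannot apply there
e.g. A, B, D, C, E: illegal at step 2, since B pop() → empty cannot apply there

not linearizable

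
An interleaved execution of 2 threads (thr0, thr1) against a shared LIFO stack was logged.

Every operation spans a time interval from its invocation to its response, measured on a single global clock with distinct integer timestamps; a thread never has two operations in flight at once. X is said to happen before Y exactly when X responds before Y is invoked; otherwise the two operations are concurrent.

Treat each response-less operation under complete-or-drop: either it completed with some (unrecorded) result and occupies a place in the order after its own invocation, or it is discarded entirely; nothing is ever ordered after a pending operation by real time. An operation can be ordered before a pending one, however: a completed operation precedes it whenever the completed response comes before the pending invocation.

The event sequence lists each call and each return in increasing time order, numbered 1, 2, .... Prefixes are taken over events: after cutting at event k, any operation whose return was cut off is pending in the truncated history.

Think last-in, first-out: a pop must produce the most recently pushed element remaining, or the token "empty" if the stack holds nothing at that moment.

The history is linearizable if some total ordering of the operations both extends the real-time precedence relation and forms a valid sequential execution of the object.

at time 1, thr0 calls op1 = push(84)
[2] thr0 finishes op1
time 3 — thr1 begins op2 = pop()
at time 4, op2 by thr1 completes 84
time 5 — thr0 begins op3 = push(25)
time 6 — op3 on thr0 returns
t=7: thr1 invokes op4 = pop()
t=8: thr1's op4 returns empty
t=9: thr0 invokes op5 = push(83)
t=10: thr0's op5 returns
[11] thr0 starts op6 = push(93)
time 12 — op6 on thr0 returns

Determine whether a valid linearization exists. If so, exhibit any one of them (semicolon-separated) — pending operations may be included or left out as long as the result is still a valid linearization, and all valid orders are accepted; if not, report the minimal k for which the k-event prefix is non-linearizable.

events 1..7 are fine; event 8 — the response of op4 at time 8 — makes the prefix non-linearizable
the completed operations (4 total) allow one real-time order; the LIFO stack replay rejects it
one such order, op1, op2, op3, op4, breaks at step 4 where op4 pop() → empty is illegal

not linearizable — minimal violating prefix: 8 events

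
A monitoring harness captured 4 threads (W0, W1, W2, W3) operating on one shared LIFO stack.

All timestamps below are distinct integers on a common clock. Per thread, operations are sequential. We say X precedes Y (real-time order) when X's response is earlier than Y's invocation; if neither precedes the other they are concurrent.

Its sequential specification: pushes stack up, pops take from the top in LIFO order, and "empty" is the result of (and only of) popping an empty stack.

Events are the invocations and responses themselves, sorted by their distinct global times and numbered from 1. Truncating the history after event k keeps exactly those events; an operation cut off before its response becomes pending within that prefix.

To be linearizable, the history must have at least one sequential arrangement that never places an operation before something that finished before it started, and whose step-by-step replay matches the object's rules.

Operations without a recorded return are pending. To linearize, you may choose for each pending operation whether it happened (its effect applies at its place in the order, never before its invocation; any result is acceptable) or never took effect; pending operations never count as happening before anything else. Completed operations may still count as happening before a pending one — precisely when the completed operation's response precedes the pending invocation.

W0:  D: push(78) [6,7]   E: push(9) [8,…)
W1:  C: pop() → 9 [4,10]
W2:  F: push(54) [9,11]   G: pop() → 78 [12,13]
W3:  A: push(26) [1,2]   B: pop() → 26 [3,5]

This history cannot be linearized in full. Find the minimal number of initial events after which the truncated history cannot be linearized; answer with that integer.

events 1..12 are linearizable, e.g. via A, B, D, E, C, F:
after step 1 (A push(26)): stack <26>
after step 2 (B pop() → 26): stack <>
after step 3 (D push(78)): stack <78>
after step 4 (E push(9) (pending, included)): stack <78,9>
after step 5 (C pop() → 9): stack <78>
after step 6 (F push(54)): stack <78,54>
at event 13 (G's time-13 response) nothing linearizes any more
include/drop combinations of the 1 pending operation (E) were all tried; none helps
for example A, B, C, D, F, G (pending dropped) fails at step 3: C pop() → 9 is not legal there
for example A, B, D, C, F, G (pending dropped) fails at step 4: C pop() → 9 is not legal there

13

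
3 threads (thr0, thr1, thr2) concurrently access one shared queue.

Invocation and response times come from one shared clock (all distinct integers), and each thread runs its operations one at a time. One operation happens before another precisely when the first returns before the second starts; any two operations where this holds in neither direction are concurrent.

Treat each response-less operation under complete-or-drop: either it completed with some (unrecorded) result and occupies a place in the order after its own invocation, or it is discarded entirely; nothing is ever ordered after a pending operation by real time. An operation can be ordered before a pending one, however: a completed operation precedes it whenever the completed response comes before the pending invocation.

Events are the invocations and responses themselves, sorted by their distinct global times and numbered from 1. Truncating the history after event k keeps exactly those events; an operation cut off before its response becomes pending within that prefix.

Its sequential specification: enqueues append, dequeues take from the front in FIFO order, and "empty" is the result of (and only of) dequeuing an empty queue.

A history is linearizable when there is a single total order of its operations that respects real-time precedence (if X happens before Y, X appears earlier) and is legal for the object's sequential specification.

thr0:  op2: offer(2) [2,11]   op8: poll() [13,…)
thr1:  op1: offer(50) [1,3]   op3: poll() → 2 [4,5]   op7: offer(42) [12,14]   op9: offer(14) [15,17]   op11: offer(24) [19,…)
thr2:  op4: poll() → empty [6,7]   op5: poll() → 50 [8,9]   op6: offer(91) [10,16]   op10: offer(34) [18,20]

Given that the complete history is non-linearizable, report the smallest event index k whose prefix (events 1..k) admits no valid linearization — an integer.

7

events 1..6 are linearizable, e.g. via op2, op1, op3:
1. op2 offer(2) (pending, included), leaving queue <2>
2. op1 offer(50), leaving queue <2,50>
3. op3 poll() → 2, leaving queue <50>
at event 7 (op4's time-7 response) nothing linearizes any more
completion choices over the 1 pending operation (op2) were checked; none helps
for example op1, op3, op4 (pending dropped) fails at step 2: op3 poll() → 2 is not legal there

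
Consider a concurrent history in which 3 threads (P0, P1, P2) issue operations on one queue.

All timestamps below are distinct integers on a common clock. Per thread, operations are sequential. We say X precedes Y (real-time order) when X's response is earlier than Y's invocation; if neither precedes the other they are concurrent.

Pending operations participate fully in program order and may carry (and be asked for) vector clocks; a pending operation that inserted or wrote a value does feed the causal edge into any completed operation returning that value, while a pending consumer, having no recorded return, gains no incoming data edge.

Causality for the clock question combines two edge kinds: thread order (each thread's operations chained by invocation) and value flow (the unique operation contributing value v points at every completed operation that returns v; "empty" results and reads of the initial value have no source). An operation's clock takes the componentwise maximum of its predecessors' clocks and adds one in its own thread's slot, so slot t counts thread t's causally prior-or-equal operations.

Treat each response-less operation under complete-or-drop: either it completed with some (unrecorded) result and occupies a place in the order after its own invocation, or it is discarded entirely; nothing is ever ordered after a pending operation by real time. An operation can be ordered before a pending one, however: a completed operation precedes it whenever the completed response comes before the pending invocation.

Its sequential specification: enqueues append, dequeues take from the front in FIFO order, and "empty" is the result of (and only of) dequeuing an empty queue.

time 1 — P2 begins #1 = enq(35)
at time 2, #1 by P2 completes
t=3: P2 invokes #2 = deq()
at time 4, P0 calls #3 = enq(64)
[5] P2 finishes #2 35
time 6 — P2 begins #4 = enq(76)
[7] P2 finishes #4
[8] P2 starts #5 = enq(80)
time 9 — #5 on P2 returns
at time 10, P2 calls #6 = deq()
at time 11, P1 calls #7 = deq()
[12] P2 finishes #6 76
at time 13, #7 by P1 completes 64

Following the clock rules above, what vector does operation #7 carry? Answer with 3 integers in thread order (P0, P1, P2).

(1, 1, 0)

invoked at 1, #1 has no predecessors; its own P2 bump gives (0, 0, 1)
invoked at 4, #3 has no predecessors; its own P0 bump gives (1, 0, 0)
#2 (invocation 3): componentwise max over VC(#1)=(0, 0, 1), +1 at P2, giving (0, 0, 2)
#7 (invocation 11): componentwise max over VC(#3)=(1, 0, 0), +1 at P1, giving (1, 1, 0)
#4 (invocation 6): componentwise max over VC(#2)=(0, 0, 2), +1 at P2, giving (0, 0, 3)
#5 (invocation 8): componentwise max over VC(#4)=(0, 0, 3), +1 at P2, giving (0, 0, 4)
#6 (invocation 10): componentwise max over VC(#4)=(0, 0, 3), VC(#5)=(0, 0, 4), +1 at P2, giving (0, 0, 5)
target: VC(#7) = (1, 1, 0)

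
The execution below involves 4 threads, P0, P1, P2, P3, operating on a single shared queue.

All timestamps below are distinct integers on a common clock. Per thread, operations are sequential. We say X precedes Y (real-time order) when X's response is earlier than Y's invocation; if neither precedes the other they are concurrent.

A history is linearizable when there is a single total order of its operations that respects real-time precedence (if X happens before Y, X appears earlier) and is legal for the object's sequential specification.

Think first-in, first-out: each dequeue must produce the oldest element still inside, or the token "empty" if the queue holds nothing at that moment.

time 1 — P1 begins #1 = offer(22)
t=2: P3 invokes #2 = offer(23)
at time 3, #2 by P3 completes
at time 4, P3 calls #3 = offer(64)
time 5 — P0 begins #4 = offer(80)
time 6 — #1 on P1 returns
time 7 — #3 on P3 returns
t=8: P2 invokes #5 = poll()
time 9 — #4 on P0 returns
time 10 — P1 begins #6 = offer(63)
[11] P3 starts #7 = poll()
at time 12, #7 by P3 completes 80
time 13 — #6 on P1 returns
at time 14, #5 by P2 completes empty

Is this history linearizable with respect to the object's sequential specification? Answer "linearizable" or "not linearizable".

through event 13 a valid linearization exists; event 14 (#5 responding at time 14) ends that
the 7 completed operations admit 54 real-time orders; each fails the queue replay
take #1, #2, #3, #4, #5, #6, #7: step 5 already fails, because #5 poll() → empty cannot occur there
take #1, #2, #3, #4, #5, #7, #6: step 5 already fails, because #5 poll() → empty cannot occur there

not linearizable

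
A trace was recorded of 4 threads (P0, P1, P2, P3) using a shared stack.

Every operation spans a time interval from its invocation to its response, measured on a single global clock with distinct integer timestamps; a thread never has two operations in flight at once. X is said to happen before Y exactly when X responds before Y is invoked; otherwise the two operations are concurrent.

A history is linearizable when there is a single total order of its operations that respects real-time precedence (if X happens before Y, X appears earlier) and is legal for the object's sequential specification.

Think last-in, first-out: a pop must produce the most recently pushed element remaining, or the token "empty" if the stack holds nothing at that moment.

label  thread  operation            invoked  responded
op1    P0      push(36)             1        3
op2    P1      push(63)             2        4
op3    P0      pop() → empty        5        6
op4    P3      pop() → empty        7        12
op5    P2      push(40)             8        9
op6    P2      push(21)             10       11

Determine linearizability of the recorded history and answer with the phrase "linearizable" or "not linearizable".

not linearizable

prefix check: 1..5 passes, 1..6 fails once op3's time-6 response joins
3 completed operations, 2 real-time-consistent orders — every stack replay fails
for example op1, op2, op3 fails at step 3: op3 pop() → empty is not legal there
for example op2, op1, op3 fails at step 3: op3 pop() → empty is not legal there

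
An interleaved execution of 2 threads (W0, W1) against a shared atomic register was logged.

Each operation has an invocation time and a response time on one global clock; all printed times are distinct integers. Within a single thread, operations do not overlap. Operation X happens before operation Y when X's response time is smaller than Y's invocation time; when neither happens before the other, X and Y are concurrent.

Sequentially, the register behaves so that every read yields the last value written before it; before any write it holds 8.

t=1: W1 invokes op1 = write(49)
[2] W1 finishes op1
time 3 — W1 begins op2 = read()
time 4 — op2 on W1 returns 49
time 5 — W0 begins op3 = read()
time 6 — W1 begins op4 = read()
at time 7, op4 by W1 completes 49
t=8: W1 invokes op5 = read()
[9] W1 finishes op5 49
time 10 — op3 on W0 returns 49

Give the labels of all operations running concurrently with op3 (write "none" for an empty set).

op3 runs from 5 to 10; window-overlapping ops are concurrent
op1 [1,2]: before
op2 [3,4]: before
op4 [6,7]: concurrent
op5 [8,9]: concurrent

op4, op5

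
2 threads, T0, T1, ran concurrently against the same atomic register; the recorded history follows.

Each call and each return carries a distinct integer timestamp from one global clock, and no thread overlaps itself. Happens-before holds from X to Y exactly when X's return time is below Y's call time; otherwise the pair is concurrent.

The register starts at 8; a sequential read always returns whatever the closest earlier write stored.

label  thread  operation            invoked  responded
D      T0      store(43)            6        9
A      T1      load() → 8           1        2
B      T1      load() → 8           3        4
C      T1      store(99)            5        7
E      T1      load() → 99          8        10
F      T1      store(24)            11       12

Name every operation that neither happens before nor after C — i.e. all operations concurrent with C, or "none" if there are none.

C spans [5,7]: anything still running between times 5 and 7 counts as concurrent
A [1,2]: before
B [3,4]: before
D [6,9]: concurrent
E [8,10]: after
F [11,12]: after

D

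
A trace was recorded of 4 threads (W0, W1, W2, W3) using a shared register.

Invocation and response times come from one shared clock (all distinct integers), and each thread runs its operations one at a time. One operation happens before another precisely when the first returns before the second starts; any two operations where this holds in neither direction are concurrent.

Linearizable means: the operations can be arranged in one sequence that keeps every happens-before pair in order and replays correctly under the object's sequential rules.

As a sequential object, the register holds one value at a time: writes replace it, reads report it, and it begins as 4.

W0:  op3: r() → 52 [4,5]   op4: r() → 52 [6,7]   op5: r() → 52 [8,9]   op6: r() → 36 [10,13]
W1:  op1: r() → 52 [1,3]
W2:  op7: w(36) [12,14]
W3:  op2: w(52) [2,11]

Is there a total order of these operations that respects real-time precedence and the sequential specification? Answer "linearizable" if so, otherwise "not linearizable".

one valid linearization: op2, op1, op3, op4, op5, op7, op6
after step 1 (op2 w(52)): value 52
after step 2 (op1 r() → 52): value 52
after step 3 (op3 r() → 52): value 52
after step 4 (op4 r() → 52): value 52
after step 5 (op5 r() → 52): value 52
after step 6 (op7 w(36)): value 36
after step 7 (op6 r() → 36): value 36

linearizable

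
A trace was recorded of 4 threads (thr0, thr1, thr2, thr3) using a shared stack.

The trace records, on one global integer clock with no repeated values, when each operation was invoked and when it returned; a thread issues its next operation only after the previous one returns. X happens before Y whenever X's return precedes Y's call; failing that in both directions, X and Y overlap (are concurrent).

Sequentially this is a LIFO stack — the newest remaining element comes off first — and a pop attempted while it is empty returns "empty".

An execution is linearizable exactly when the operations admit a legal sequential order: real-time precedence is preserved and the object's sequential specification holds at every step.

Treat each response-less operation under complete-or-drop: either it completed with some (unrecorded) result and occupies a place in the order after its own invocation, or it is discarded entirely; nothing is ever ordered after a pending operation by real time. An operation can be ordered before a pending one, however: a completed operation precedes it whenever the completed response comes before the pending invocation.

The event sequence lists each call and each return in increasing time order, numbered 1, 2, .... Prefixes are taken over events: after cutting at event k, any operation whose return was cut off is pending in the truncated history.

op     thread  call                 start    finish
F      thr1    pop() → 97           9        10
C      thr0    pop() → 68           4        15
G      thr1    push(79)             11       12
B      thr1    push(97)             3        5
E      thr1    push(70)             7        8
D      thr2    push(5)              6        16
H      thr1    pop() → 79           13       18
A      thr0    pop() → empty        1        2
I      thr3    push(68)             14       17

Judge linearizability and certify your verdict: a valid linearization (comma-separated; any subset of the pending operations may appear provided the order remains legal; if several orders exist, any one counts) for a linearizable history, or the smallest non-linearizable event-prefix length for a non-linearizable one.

not linearizable — minimal violating prefix: 15 events

prefix check: 1..14 passes, 1..15 fails once C's time-15 response joins
5 orders of the 6 completed stack ops respect real time; none is legal
include/drop combinations of the 3 pending operations (D, H, I) were all tried; none helps
take A, B, C, E, F, G (pending dropped): step 3 already fails, because C pop() → 68 cannot occur there
take A, B, E, C, F, G (pending dropped): step 4 already fails, because C pop() → 68 cannot occur there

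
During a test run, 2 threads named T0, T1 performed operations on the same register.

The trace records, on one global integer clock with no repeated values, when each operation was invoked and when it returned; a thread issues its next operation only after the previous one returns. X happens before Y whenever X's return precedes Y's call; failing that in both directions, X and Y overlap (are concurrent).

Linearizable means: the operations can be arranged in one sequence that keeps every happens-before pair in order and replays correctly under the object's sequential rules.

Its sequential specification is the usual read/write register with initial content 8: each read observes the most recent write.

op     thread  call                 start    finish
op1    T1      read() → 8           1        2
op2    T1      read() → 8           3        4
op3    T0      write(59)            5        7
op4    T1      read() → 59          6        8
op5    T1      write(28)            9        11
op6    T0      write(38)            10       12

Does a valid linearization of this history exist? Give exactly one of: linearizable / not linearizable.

witness order: op1, op2, op3, op4, op5, op6
after step 1 (op1 read() → 8): value 8
after step 2 (op2 read() → 8): value 8
after step 3 (op3 write(59)): value 59
after step 4 (op4 read() → 59): value 59
after step 5 (op5 write(28)): value 28
after step 6 (op6 write(38)): value 38

linearizable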